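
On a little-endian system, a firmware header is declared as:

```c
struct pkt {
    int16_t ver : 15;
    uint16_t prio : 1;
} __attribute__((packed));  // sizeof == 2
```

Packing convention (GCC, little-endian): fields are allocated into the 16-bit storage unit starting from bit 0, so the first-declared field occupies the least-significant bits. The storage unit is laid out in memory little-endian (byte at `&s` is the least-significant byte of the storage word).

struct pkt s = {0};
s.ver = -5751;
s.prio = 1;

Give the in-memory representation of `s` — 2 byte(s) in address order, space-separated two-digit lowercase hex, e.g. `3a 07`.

89 e9

ver (15b) val=-5751 bits=0x6989 at bit 0: 0x6989
prio (1b) val=1 bits=0x1 at bit 15: 0xe989
word = 0xe989 → little-endian bytes:
  [0]=0x89  [1]=0xe9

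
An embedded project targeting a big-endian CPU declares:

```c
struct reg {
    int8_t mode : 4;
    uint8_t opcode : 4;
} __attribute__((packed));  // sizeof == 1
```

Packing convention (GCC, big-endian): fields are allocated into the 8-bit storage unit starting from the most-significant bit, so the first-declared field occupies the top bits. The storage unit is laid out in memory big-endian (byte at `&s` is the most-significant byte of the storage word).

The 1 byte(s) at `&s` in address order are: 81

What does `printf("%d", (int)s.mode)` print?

[0]=0x81 (big-endian) → word 0x81
mode [4+:4] = (word>>4) & 0xf = 8  ←
opcode [0+:4] = (word>>0) & 0xf = 1
mode signed 4b, MSB=1: 8 - 16 = -8

-8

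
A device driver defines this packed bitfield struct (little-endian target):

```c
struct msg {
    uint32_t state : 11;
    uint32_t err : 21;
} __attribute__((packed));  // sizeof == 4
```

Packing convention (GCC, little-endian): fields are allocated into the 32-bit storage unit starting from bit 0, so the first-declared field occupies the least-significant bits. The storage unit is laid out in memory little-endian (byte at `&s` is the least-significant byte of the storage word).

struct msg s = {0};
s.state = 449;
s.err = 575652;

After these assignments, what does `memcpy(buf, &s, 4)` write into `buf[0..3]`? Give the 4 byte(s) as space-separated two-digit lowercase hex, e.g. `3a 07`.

c1 21 45 46

state:11 = 449 → 0x1c1 << 0 → word 0x000001c1
err:21 = 575652 → 0x8c8a4 << 11 → word 0x464521c1
word = 0x464521c1 → little-endian bytes:
  [0]=0xc1  [1]=0x21  [2]=0x45  [3]=0x46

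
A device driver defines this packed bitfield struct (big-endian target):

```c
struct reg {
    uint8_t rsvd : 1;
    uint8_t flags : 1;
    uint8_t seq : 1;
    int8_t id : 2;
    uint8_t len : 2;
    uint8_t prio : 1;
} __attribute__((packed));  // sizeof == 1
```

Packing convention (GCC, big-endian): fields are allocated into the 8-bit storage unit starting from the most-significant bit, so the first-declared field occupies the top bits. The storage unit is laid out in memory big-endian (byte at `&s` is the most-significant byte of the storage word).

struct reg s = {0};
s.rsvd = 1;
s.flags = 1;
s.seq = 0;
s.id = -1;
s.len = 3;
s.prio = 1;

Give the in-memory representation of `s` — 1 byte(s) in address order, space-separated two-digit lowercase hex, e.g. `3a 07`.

df

rsvd:1 = 1 → 0x1 << 7 → word 0x80
flags:1 = 1 → 0x1 << 6 → word 0xc0
seq:1 = 0 → 0x0 << 5 → word 0xc0
id:2 = -1 → 0x3 << 3 → word 0xd8
len:2 = 3 → 0x3 << 1 → word 0xde
prio:1 = 1 → 0x1 << 0 → word 0xdf
word = 0xdf → big-endian bytes:
  [0]=0xdf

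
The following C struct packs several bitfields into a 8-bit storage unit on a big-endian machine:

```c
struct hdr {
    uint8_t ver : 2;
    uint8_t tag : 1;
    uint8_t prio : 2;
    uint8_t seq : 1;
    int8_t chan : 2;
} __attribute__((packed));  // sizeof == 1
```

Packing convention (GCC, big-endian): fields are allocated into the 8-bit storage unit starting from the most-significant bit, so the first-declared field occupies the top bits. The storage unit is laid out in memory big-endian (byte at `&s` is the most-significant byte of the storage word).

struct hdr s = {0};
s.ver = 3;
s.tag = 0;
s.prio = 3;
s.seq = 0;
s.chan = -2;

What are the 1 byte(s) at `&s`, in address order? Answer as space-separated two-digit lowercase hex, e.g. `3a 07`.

ver (2b) val=3 bits=0x3 at bit 6: 0xc0
tag (1b) val=0 bits=0x0 at bit 5: 0xc0
prio (2b) val=3 bits=0x3 at bit 3: 0xd8
seq (1b) val=0 bits=0x0 at bit 2: 0xd8
chan (2b) val=-2 bits=0x2 at bit 0: 0xda
word = 0xda → big-endian bytes:
  [0]=0xda

da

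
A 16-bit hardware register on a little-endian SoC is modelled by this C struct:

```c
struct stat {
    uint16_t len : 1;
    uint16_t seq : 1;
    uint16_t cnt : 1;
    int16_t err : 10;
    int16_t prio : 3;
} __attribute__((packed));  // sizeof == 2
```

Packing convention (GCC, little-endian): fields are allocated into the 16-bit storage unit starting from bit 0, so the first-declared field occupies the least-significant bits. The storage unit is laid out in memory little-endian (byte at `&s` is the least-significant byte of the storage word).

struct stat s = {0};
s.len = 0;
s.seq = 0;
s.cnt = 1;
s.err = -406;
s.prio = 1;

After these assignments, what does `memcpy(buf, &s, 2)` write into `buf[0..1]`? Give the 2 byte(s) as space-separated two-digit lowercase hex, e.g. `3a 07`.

54 33

len (1b) val=0 bits=0x0 at bit 0: 0x0000
seq (1b) val=0 bits=0x0 at bit 1: 0x0000
cnt (1b) val=1 bits=0x1 at bit 2: 0x0004
err (10b) val=-406 bits=0x26a at bit 3: 0x1354
prio (3b) val=1 bits=0x1 at bit 13: 0x3354
word = 0x3354 → little-endian bytes:
  [0]=0x54  [1]=0x33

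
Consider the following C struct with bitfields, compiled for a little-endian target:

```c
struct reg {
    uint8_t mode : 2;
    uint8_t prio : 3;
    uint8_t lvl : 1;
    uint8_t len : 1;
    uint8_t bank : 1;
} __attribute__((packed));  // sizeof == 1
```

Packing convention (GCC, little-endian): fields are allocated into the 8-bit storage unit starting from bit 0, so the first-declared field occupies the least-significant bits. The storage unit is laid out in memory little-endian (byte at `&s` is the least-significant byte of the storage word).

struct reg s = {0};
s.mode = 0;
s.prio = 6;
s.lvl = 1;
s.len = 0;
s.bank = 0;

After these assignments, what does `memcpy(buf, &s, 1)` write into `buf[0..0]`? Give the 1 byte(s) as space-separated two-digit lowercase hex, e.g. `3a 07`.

mode:2 = 0 → 0x0 << 0 → word 0x00
prio:3 = 6 → 0x6 << 2 → word 0x18
lvl:1 = 1 → 0x1 << 5 → word 0x38
len:1 = 0 → 0x0 << 6 → word 0x38
bank:1 = 0 → 0x0 << 7 → word 0x38
word = 0x38 → little-endian bytes:
  [0]=0x38

38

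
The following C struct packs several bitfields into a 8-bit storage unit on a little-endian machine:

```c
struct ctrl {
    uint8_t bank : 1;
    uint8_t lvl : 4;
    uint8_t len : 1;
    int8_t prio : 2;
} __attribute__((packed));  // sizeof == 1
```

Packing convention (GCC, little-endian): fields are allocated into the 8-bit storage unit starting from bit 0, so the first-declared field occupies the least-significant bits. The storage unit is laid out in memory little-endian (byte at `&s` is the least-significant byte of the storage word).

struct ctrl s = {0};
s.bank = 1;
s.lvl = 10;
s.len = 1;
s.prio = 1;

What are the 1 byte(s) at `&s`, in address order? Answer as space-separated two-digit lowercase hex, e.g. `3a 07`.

75

bank:1 = 1 → 0x1 << 0 → word 0x01
lvl:4 = 10 → 0xa << 1 → word 0x15
len:1 = 1 → 0x1 << 5 → word 0x35
prio:2 = 1 → 0x1 << 6 → word 0x75
word = 0x75 → little-endian bytes:
  [0]=0x75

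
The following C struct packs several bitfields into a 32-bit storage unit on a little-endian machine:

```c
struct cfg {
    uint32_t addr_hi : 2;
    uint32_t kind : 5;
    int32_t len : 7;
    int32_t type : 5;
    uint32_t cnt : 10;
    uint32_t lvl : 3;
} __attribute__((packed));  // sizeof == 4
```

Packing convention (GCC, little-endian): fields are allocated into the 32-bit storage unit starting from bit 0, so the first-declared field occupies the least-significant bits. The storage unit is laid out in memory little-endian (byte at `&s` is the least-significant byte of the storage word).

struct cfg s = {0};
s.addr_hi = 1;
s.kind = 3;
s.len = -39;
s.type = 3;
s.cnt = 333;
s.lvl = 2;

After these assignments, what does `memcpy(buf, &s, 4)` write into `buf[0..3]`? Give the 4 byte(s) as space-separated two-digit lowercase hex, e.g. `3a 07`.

addr_hi (2b) val=1 bits=0x1 at bit 0: 0x00000001
kind (5b) val=3 bits=0x3 at bit 2: 0x0000000d
len (7b) val=-39 bits=0x59 at bit 7: 0x00002c8d
type (5b) val=3 bits=0x3 at bit 14: 0x0000ec8d
cnt (10b) val=333 bits=0x14d at bit 19: 0x0a68ec8d
lvl (3b) val=2 bits=0x2 at bit 29: 0x4a68ec8d
word = 0x4a68ec8d → little-endian bytes:
  [0]=0x8d  [1]=0xec  [2]=0x68  [3]=0x4a

8d ec 68 4a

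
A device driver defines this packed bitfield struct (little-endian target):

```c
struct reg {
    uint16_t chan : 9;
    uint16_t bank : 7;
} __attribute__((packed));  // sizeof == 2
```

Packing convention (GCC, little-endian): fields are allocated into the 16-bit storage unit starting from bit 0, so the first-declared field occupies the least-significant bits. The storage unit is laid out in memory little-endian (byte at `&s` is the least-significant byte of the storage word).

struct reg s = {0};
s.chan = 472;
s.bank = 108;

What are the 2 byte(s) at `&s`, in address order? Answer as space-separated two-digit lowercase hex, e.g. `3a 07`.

d8 d9

chan (9b) val=472 bits=0x1d8 at bit 0: 0x01d8
bank (7b) val=108 bits=0x6c at bit 9: 0xd9d8
word = 0xd9d8 → little-endian bytes:
  [0]=0xd8  [1]=0xd9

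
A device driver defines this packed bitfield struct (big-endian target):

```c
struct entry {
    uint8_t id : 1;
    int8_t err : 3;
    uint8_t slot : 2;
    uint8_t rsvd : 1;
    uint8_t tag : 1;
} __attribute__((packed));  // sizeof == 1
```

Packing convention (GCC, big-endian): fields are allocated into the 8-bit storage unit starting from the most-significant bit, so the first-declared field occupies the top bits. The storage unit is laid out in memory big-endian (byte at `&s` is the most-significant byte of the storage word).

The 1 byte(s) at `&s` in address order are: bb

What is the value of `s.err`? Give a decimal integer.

3

[0]=0xbb (big-endian) → word 0xbb
id:1 @ bit 7 → (0xbb>>7)&0x1 = 0x1
err:3 @ bit 4 → (0xbb>>4)&0x7 = 0x3  ←
slot:2 @ bit 2 → (0xbb>>2)&0x3 = 0x2
rsvd:1 @ bit 1 → (0xbb>>1)&0x1 = 0x1
tag:1 @ bit 0 → (0xbb>>0)&0x1 = 0x1
err signed 3b, MSB=0: value = 3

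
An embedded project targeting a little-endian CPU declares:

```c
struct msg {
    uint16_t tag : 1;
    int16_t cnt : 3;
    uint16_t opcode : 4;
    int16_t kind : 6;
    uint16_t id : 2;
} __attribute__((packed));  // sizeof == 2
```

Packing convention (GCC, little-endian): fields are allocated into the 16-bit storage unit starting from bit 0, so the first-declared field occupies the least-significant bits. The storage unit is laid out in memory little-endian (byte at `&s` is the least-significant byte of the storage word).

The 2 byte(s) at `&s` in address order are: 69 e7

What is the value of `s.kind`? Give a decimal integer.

-25

[0]=0x69 [1]=0xe7 (little-endian) → word 0xe769
tag [0+:1] = (word>>0) & 0x1 = 1
cnt [1+:3] = (word>>1) & 0x7 = 4
opcode [4+:4] = (word>>4) & 0xf = 6
kind [8+:6] = (word>>8) & 0x3f = 39  ←
id [14+:2] = (word>>14) & 0x3 = 3
kind signed 6b, MSB=1: 39 - 64 = -25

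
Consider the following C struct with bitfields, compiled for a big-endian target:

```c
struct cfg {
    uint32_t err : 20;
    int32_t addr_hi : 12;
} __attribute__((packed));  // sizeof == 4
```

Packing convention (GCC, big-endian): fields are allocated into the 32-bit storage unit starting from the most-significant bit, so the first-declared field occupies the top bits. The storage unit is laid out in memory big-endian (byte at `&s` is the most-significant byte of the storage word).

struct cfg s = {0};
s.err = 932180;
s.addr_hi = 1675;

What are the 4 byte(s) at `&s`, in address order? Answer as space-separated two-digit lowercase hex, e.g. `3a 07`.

e3 95 46 8b

err (20b) val=932180 bits=0xe3954 at bit 12: 0xe3954000
addr_hi (12b) val=1675 bits=0x68b at bit 0: 0xe395468b
word = 0xe395468b → big-endian bytes:
  [0]=0xe3  [1]=0x95  [2]=0x46  [3]=0x8b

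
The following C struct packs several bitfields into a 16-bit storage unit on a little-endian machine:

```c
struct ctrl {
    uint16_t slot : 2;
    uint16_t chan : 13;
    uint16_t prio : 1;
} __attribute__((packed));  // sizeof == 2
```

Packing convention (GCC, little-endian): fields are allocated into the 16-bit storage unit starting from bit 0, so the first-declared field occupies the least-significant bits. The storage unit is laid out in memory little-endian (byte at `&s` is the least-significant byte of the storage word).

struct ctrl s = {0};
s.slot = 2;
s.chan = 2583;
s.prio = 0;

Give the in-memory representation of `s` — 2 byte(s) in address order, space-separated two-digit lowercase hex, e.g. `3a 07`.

5e 28

slot:2 = 2 → 0x2 << 0 → word 0x0002
chan:13 = 2583 → 0xa17 << 2 → word 0x285e
prio:1 = 0 → 0x0 << 15 → word 0x285e
word = 0x285e → little-endian bytes:
  [0]=0x5e  [1]=0x28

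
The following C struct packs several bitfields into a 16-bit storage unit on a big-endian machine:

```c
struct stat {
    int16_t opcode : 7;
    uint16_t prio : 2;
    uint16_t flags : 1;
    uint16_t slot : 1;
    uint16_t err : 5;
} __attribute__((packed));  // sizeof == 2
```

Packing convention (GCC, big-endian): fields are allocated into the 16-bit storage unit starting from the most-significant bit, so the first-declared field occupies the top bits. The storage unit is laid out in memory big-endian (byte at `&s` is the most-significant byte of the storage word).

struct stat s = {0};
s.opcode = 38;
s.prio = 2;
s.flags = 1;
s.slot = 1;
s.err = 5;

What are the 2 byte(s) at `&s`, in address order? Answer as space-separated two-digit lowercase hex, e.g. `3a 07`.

opcode (7b) val=38 bits=0x26 at bit 9: 0x4c00
prio (2b) val=2 bits=0x2 at bit 7: 0x4d00
flags (1b) val=1 bits=0x1 at bit 6: 0x4d40
slot (1b) val=1 bits=0x1 at bit 5: 0x4d60
err (5b) val=5 bits=0x5 at bit 0: 0x4d65
word = 0x4d65 → big-endian bytes:
  [0]=0x4d  [1]=0x65

4d 65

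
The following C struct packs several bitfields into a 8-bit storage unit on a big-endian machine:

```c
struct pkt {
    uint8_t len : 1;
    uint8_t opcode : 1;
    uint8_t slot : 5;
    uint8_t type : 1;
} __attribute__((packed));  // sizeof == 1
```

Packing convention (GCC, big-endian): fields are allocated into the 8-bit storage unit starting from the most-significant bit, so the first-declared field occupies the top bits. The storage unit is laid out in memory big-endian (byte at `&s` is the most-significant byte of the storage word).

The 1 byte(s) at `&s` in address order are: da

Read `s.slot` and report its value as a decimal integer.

[0]=0xda (big-endian) → word 0xda
len [7+:1] = (word>>7) & 0x1 = 1
opcode [6+:1] = (word>>6) & 0x1 = 1
slot [1+:5] = (word>>1) & 0x1f = 13  ←
type [0+:1] = (word>>0) & 0x1 = 0

13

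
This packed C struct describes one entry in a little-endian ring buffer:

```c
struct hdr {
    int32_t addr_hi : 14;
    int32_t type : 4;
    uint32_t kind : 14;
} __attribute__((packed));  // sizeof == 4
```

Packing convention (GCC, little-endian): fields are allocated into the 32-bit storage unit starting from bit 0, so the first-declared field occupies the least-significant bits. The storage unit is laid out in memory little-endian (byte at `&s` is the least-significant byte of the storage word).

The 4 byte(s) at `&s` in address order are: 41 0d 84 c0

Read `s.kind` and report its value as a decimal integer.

12321

[0]=0x41 [1]=0x0d [2]=0x84 [3]=0xc0 (little-endian) → word 0xc0840d41
addr_hi:14 @ bit 0 → (0xc0840d41>>0)&0x3fff = 0xd41
type:4 @ bit 14 → (0xc0840d41>>14)&0xf = 0x0
kind:14 @ bit 18 → (0xc0840d41>>18)&0x3fff = 0x3021  ←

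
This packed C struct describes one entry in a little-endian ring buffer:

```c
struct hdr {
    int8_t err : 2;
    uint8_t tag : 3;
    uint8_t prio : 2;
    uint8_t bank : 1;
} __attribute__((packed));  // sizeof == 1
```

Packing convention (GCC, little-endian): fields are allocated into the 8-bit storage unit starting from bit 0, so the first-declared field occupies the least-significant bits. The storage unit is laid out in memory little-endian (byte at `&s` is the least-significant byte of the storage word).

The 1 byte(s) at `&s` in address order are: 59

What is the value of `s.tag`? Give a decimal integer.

6

[0]=0x59 (little-endian) → word 0x59
err [0+:2] = (word>>0) & 0x3 = 1
tag [2+:3] = (word>>2) & 0x7 = 6  ←
prio [5+:2] = (word>>5) & 0x3 = 2
bank [7+:1] = (word>>7) & 0x1 = 0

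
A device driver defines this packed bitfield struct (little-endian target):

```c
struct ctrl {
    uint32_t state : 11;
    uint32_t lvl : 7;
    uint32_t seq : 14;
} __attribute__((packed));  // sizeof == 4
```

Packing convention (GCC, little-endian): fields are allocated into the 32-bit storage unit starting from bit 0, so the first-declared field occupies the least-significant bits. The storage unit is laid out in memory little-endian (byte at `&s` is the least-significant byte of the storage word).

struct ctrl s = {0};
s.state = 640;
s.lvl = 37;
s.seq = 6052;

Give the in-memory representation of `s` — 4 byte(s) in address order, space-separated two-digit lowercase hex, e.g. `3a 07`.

80 2a 91 5e

state (11b) val=640 bits=0x280 at bit 0: 0x00000280
lvl (7b) val=37 bits=0x25 at bit 11: 0x00012a80
seq (14b) val=6052 bits=0x17a4 at bit 18: 0x5e912a80
word = 0x5e912a80 → little-endian bytes:
  [0]=0x80  [1]=0x2a  [2]=0x91  [3]=0x5e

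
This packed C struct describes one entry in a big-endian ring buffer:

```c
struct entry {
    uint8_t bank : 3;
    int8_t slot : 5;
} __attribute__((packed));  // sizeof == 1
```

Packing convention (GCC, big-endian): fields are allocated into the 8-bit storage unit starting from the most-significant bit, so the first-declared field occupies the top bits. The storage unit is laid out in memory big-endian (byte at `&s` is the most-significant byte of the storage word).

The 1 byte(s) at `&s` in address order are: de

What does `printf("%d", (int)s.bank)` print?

6

[0]=0xde (big-endian) → word 0xde
bank [5+:3] = (word>>5) & 0x7 = 6  ←
slot [0+:5] = (word>>0) & 0x1f = 30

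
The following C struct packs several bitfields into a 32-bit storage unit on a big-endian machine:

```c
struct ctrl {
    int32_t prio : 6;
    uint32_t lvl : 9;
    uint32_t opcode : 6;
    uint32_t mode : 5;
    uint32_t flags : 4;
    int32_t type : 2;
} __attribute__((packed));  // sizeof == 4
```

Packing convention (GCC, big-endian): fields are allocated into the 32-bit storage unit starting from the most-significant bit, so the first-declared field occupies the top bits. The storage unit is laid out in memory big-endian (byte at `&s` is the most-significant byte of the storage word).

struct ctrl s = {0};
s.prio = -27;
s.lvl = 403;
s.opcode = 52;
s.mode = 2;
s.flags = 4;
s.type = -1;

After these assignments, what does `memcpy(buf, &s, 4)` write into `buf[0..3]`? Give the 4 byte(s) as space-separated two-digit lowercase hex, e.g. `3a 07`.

prio:6 = -27 → 0x25 << 26 → word 0x94000000
lvl:9 = 403 → 0x193 << 17 → word 0x97260000
opcode:6 = 52 → 0x34 << 11 → word 0x9727a000
mode:5 = 2 → 0x2 << 6 → word 0x9727a080
flags:4 = 4 → 0x4 << 2 → word 0x9727a090
type:2 = -1 → 0x3 << 0 → word 0x9727a093
word = 0x9727a093 → big-endian bytes:
  [0]=0x97  [1]=0x27  [2]=0xa0  [3]=0x93

97 27 a0 93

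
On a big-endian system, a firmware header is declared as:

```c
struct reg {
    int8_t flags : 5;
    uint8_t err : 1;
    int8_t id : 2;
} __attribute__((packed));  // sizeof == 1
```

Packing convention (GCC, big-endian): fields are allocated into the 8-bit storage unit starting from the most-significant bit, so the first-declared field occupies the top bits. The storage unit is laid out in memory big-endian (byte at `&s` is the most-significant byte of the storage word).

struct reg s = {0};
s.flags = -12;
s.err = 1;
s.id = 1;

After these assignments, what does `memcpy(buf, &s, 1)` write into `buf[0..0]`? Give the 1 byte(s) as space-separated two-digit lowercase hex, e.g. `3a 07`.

a5

flags:5 = -12 → 0x14 << 3 → word 0xa0
err:1 = 1 → 0x1 << 2 → word 0xa4
id:2 = 1 → 0x1 << 0 → word 0xa5
word = 0xa5 → big-endian bytes:
  [0]=0xa5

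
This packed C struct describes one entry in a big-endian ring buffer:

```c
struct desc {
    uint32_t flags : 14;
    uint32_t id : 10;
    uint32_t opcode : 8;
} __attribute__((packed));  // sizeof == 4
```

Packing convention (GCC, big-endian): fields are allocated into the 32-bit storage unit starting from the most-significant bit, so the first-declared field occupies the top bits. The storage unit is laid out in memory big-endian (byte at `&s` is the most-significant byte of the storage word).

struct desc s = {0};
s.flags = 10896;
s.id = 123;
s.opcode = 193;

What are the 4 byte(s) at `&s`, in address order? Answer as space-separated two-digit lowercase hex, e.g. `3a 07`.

aa 40 7b c1

[18+:14] flags=10896 & 0x3fff = 0x2a90; word=0xaa400000
[8+:10] id=123 & 0x3ff = 0x7b; word=0xaa407b00
[0+:8] opcode=193 & 0xff = 0xc1; word=0xaa407bc1
word = 0xaa407bc1 → big-endian bytes:
  [0]=0xaa  [1]=0x40  [2]=0x7b  [3]=0xc1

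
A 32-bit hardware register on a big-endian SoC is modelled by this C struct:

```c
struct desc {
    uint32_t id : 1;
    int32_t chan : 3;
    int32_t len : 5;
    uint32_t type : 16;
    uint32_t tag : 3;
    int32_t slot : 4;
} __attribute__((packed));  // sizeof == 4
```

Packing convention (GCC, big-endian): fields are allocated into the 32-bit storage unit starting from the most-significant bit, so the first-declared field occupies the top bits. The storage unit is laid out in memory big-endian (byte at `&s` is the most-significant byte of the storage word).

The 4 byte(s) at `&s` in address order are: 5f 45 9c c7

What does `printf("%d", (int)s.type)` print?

35641

[0]=0x5f [1]=0x45 [2]=0x9c [3]=0xc7 (big-endian) → word 0x5f459cc7
id [31+:1] = (word>>31) & 0x1 = 0
chan [28+:3] = (word>>28) & 0x7 = 5
len [23+:5] = (word>>23) & 0x1f = 30
type [7+:16] = (word>>7) & 0xffff = 35641  ←
tag [4+:3] = (word>>4) & 0x7 = 4
slot [0+:4] = (word>>0) & 0xf = 7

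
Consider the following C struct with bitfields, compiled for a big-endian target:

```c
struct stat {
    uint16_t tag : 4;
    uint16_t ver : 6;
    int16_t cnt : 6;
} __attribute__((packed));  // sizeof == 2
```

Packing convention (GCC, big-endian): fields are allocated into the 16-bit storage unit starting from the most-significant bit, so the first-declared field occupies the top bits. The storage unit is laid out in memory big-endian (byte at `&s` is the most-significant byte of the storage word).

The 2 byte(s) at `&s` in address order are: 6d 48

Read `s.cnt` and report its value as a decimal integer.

8

[0]=0x6d [1]=0x48 (big-endian) → word 0x6d48
tag:4 @ bit 12 → (0x6d48>>12)&0xf = 0x6
ver:6 @ bit 6 → (0x6d48>>6)&0x3f = 0x35
cnt:6 @ bit 0 → (0x6d48>>0)&0x3f = 0x8  ←
cnt signed 6b, MSB=0: value = 8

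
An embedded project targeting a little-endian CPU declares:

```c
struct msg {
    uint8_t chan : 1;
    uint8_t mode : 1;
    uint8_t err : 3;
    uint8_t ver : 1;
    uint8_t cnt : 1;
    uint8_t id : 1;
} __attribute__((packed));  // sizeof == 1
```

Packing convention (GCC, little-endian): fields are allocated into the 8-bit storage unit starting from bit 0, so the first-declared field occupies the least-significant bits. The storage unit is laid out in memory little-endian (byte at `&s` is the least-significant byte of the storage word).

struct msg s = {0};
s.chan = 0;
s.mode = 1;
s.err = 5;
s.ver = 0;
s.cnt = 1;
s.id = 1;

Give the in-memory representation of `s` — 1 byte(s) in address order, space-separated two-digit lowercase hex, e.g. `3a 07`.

[0+:1] chan=0 & 0x1 = 0x0; word=0x00
[1+:1] mode=1 & 0x1 = 0x1; word=0x02
[2+:3] err=5 & 0x7 = 0x5; word=0x16
[5+:1] ver=0 & 0x1 = 0x0; word=0x16
[6+:1] cnt=1 & 0x1 = 0x1; word=0x56
[7+:1] id=1 & 0x1 = 0x1; word=0xd6
word = 0xd6 → little-endian bytes:
  [0]=0xd6

d6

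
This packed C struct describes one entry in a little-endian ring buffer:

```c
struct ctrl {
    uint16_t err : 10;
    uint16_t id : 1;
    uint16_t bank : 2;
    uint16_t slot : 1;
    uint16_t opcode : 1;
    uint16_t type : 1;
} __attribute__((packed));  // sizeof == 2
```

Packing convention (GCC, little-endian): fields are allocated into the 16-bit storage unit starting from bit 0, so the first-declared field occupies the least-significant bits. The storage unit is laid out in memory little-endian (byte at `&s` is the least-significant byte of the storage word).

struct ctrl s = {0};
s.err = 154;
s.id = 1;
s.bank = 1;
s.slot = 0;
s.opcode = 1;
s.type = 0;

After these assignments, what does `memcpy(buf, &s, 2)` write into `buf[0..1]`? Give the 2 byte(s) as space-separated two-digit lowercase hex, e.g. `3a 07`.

9a 4c

[0+:10] err=154 & 0x3ff = 0x9a; word=0x009a
[10+:1] id=1 & 0x1 = 0x1; word=0x049a
[11+:2] bank=1 & 0x3 = 0x1; word=0x0c9a
[13+:1] slot=0 & 0x1 = 0x0; word=0x0c9a
[14+:1] opcode=1 & 0x1 = 0x1; word=0x4c9a
[15+:1] type=0 & 0x1 = 0x0; word=0x4c9a
word = 0x4c9a → little-endian bytes:
  [0]=0x9a  [1]=0x4c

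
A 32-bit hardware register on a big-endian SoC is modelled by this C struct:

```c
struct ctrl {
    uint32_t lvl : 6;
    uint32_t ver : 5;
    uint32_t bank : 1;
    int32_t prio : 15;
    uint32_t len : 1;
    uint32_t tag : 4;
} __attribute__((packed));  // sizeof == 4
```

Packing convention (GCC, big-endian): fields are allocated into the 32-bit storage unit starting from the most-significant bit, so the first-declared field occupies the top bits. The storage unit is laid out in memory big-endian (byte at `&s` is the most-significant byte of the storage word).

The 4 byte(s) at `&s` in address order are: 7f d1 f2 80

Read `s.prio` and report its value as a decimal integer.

[0]=0x7f [1]=0xd1 [2]=0xf2 [3]=0x80 (big-endian) → word 0x7fd1f280
lvl:6 @ bit 26 → (0x7fd1f280>>26)&0x3f = 0x1f
ver:5 @ bit 21 → (0x7fd1f280>>21)&0x1f = 0x1e
bank:1 @ bit 20 → (0x7fd1f280>>20)&0x1 = 0x1
prio:15 @ bit 5 → (0x7fd1f280>>5)&0x7fff = 0xf94  ←
len:1 @ bit 4 → (0x7fd1f280>>4)&0x1 = 0x0
tag:4 @ bit 0 → (0x7fd1f280>>0)&0xf = 0x0
prio signed 15b, MSB=0: value = 3988

3988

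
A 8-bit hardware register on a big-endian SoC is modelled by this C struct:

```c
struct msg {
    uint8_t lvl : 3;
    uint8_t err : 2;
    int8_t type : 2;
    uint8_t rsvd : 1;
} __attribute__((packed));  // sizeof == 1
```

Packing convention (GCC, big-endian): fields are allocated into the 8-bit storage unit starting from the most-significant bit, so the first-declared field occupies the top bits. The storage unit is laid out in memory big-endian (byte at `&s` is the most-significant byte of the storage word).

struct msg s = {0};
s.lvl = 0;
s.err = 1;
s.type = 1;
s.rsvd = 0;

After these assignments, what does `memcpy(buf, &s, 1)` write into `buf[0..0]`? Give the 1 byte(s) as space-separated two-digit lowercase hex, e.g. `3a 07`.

[5+:3] lvl=0 & 0x7 = 0x0; word=0x00
[3+:2] err=1 & 0x3 = 0x1; word=0x08
[1+:2] type=1 & 0x3 = 0x1; word=0x0a
[0+:1] rsvd=0 & 0x1 = 0x0; word=0x0a
word = 0x0a → big-endian bytes:
  [0]=0x0a

0a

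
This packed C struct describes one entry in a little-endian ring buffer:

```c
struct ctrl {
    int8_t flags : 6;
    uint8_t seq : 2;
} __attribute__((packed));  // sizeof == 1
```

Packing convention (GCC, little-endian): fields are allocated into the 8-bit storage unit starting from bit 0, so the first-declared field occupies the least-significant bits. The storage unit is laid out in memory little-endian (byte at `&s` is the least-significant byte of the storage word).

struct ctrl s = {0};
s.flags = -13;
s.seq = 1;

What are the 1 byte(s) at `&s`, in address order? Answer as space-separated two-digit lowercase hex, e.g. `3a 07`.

flags:6 = -13 → 0x33 << 0 → word 0x33
seq:2 = 1 → 0x1 << 6 → word 0x73
word = 0x73 → little-endian bytes:
  [0]=0x73

73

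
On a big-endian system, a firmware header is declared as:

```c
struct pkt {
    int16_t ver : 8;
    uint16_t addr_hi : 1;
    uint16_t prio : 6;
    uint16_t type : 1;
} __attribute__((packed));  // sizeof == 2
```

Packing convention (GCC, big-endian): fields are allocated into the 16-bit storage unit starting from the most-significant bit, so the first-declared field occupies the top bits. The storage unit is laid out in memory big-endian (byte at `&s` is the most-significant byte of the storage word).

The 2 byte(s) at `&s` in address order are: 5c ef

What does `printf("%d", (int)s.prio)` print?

[0]=0x5c [1]=0xef (big-endian) → word 0x5cef
ver [8+:8] = (word>>8) & 0xff = 92
addr_hi [7+:1] = (word>>7) & 0x1 = 1
prio [1+:6] = (word>>1) & 0x3f = 55  ←
type [0+:1] = (word>>0) & 0x1 = 1

55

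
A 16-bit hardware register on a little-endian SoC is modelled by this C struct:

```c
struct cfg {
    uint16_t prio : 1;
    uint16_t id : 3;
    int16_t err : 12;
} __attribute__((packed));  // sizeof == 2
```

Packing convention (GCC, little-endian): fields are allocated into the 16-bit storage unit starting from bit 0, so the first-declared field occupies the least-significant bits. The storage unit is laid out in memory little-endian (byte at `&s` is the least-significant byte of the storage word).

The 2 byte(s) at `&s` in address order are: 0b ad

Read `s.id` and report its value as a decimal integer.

5

[0]=0x0b [1]=0xad (little-endian) → word 0xad0b
prio:1 @ bit 0 → (0xad0b>>0)&0x1 = 0x1
id:3 @ bit 1 → (0xad0b>>1)&0x7 = 0x5  ←
err:12 @ bit 4 → (0xad0b>>4)&0xfff = 0xad0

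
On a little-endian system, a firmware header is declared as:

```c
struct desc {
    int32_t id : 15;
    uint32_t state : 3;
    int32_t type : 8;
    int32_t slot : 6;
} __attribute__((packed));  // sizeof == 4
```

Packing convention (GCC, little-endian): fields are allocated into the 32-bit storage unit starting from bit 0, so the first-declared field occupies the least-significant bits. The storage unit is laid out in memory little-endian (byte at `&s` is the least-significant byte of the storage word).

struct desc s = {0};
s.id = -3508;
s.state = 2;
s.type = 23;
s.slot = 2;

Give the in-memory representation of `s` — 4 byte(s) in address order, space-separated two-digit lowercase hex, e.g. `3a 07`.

4c 72 5d 08

id:15 = -3508 → 0x724c << 0 → word 0x0000724c
state:3 = 2 → 0x2 << 15 → word 0x0001724c
type:8 = 23 → 0x17 << 18 → word 0x005d724c
slot:6 = 2 → 0x2 << 26 → word 0x085d724c
word = 0x085d724c → little-endian bytes:
  [0]=0x4c  [1]=0x72  [2]=0x5d  [3]=0x08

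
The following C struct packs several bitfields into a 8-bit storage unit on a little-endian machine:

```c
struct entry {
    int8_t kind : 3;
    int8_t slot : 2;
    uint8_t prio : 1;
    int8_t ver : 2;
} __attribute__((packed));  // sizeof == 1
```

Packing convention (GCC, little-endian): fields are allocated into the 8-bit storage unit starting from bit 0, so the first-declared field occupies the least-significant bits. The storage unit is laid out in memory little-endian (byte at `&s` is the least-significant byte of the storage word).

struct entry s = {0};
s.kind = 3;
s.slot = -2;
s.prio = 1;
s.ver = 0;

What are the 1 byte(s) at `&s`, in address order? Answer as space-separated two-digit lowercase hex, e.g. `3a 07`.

[0+:3] kind=3 & 0x7 = 0x3; word=0x03
[3+:2] slot=-2 & 0x3 = 0x2; word=0x13
[5+:1] prio=1 & 0x1 = 0x1; word=0x33
[6+:2] ver=0 & 0x3 = 0x0; word=0x33
word = 0x33 → little-endian bytes:
  [0]=0x33

33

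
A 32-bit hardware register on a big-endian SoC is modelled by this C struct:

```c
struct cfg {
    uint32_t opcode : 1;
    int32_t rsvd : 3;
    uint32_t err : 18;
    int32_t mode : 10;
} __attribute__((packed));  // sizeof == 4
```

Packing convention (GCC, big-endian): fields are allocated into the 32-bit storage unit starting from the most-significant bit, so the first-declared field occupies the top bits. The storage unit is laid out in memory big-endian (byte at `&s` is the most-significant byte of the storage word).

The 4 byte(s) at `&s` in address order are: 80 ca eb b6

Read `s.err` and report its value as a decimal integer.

12986

[0]=0x80 [1]=0xca [2]=0xeb [3]=0xb6 (big-endian) → word 0x80caebb6
opcode:1 @ bit 31 → (0x80caebb6>>31)&0x1 = 0x1
rsvd:3 @ bit 28 → (0x80caebb6>>28)&0x7 = 0x0
err:18 @ bit 10 → (0x80caebb6>>10)&0x3ffff = 0x32ba  ←
mode:10 @ bit 0 → (0x80caebb6>>0)&0x3ff = 0x3b6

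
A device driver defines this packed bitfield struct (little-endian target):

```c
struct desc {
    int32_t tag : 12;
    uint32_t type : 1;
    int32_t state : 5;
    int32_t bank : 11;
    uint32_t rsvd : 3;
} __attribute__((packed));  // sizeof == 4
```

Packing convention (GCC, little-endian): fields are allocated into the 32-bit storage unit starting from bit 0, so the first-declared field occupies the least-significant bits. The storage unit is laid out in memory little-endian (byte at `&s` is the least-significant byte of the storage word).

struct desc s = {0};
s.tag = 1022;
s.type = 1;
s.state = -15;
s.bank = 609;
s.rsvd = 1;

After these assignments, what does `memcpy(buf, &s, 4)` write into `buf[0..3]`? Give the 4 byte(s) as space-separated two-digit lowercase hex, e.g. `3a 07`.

fe 33 86 29

tag (12b) val=1022 bits=0x3fe at bit 0: 0x000003fe
type (1b) val=1 bits=0x1 at bit 12: 0x000013fe
state (5b) val=-15 bits=0x11 at bit 13: 0x000233fe
bank (11b) val=609 bits=0x261 at bit 18: 0x098633fe
rsvd (3b) val=1 bits=0x1 at bit 29: 0x298633fe
word = 0x298633fe → little-endian bytes:
  [0]=0xfe  [1]=0x33  [2]=0x86  [3]=0x29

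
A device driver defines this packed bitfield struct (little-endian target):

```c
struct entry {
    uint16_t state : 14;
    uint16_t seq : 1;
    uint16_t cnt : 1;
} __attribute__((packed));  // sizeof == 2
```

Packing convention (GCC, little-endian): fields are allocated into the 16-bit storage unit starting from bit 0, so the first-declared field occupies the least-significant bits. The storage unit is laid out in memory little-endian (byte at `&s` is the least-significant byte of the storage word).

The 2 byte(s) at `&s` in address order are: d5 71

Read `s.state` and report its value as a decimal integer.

[0]=0xd5 [1]=0x71 (little-endian) → word 0x71d5
state:14 @ bit 0 → (0x71d5>>0)&0x3fff = 0x31d5  ←
seq:1 @ bit 14 → (0x71d5>>14)&0x1 = 0x1
cnt:1 @ bit 15 → (0x71d5>>15)&0x1 = 0x0

12757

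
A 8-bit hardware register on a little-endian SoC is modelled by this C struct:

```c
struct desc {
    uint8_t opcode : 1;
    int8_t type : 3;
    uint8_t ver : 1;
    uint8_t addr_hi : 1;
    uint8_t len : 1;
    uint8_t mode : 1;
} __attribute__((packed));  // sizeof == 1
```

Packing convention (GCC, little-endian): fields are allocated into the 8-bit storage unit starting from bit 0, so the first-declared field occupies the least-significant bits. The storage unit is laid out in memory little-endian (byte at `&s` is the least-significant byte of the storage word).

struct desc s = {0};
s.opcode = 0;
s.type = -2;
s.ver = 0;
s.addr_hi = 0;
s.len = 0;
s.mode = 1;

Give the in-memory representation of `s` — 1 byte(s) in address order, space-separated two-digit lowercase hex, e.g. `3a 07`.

opcode (1b) val=0 bits=0x0 at bit 0: 0x00
type (3b) val=-2 bits=0x6 at bit 1: 0x0c
ver (1b) val=0 bits=0x0 at bit 4: 0x0c
addr_hi (1b) val=0 bits=0x0 at bit 5: 0x0c
len (1b) val=0 bits=0x0 at bit 6: 0x0c
mode (1b) val=1 bits=0x1 at bit 7: 0x8c
word = 0x8c → little-endian bytes:
  [0]=0x8c

8c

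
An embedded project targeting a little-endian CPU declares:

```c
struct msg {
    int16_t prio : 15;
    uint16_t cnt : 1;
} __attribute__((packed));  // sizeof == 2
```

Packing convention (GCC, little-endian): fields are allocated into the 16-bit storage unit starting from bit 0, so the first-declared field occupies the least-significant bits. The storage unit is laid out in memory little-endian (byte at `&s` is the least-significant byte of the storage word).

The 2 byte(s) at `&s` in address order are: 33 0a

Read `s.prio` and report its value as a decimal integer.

[0]=0x33 [1]=0x0a (little-endian) → word 0x0a33
prio [0+:15] = (word>>0) & 0x7fff = 2611  ←
cnt [15+:1] = (word>>15) & 0x1 = 0
prio signed 15b, MSB=0: value = 2611

2611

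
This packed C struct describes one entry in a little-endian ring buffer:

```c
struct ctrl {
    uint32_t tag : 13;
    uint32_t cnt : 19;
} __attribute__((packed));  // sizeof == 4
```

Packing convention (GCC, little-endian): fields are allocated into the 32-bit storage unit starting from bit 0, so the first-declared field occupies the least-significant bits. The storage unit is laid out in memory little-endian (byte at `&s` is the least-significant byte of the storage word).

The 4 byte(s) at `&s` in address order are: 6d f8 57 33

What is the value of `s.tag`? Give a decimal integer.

6253

[0]=0x6d [1]=0xf8 [2]=0x57 [3]=0x33 (little-endian) → word 0x3357f86d
tag [0+:13] = (word>>0) & 0x1fff = 6253  ←
cnt [13+:19] = (word>>13) & 0x7ffff = 105151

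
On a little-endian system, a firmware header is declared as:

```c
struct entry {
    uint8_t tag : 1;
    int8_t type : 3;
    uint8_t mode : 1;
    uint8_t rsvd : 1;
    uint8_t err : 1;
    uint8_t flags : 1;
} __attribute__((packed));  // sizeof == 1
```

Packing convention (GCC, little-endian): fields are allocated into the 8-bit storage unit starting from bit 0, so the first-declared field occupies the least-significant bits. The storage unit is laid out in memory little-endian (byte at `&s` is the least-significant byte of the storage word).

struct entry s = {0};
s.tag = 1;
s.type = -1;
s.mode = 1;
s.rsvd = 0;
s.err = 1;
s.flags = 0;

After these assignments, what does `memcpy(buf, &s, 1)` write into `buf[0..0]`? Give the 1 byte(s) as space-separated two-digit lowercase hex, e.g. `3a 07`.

5f

tag:1 = 1 → 0x1 << 0 → word 0x01
type:3 = -1 → 0x7 << 1 → word 0x0f
mode:1 = 1 → 0x1 << 4 → word 0x1f
rsvd:1 = 0 → 0x0 << 5 → word 0x1f
err:1 = 1 → 0x1 << 6 → word 0x5f
flags:1 = 0 → 0x0 << 7 → word 0x5f
word = 0x5f → little-endian bytes:
  [0]=0x5f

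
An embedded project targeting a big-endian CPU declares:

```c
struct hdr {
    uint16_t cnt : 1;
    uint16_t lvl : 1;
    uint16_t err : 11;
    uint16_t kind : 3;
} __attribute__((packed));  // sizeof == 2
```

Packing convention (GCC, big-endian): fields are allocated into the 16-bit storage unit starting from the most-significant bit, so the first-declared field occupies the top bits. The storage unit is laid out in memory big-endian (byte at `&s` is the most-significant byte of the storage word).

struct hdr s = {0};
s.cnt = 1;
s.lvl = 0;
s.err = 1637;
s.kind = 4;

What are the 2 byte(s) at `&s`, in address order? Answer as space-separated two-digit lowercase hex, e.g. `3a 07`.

cnt:1 = 1 → 0x1 << 15 → word 0x8000
lvl:1 = 0 → 0x0 << 14 → word 0x8000
err:11 = 1637 → 0x665 << 3 → word 0xb328
kind:3 = 4 → 0x4 << 0 → word 0xb32c
word = 0xb32c → big-endian bytes:
  [0]=0xb3  [1]=0x2c

b3 2c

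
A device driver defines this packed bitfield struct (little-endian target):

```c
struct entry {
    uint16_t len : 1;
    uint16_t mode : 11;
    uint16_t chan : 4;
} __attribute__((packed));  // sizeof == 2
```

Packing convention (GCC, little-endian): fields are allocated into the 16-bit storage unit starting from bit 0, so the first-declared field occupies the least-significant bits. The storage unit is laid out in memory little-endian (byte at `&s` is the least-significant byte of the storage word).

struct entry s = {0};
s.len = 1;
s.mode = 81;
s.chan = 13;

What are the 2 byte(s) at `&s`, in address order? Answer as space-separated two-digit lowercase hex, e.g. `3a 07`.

a3 d0

[0+:1] len=1 & 0x1 = 0x1; word=0x0001
[1+:11] mode=81 & 0x7ff = 0x51; word=0x00a3
[12+:4] chan=13 & 0xf = 0xd; word=0xd0a3
word = 0xd0a3 → little-endian bytes:
  [0]=0xa3  [1]=0xd0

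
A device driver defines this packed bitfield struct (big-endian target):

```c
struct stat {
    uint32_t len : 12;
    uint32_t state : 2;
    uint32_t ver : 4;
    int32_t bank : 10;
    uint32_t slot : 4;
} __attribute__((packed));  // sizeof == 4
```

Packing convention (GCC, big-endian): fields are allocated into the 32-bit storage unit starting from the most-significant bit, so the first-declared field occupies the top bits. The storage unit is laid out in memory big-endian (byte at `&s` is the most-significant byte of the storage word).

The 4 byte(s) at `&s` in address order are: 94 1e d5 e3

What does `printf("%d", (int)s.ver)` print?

[0]=0x94 [1]=0x1e [2]=0xd5 [3]=0xe3 (big-endian) → word 0x941ed5e3
len [20+:12] = (word>>20) & 0xfff = 2369
state [18+:2] = (word>>18) & 0x3 = 3
ver [14+:4] = (word>>14) & 0xf = 11  ←
bank [4+:10] = (word>>4) & 0x3ff = 350
slot [0+:4] = (word>>0) & 0xf = 3

11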